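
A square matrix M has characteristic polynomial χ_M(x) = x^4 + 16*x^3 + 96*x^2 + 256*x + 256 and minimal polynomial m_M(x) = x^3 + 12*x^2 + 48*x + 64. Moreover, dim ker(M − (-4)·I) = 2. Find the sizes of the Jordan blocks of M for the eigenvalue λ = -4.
Block sizes for λ = -4: [3, 1]

Step 1 — from the characteristic polynomial, algebraic multiplicity of λ = -4 is 4. From dim ker(M − (-4)·I) = 2, there are exactly 2 Jordan blocks for λ = -4.
Step 2 — from the minimal polynomial, the factor (x + 4)^3 tells us the largest block for λ = -4 has size 3.
Step 3 — with total size 4, 2 blocks, and largest block 3, the block sizes (in nonincreasing order) are [3, 1].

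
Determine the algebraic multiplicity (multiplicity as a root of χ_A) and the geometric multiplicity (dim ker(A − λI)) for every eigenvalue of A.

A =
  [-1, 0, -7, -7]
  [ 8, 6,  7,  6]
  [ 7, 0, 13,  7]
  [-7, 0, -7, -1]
λ = -1: alg = 1, geom = 1; λ = 6: alg = 3, geom = 2

Step 1 — factor the characteristic polynomial to read off the algebraic multiplicities:
  χ_A(x) = (x - 6)^3*(x + 1)

Step 2 — compute geometric multiplicities via the rank-nullity identity g(λ) = n − rank(A − λI):
  rank(A − (-1)·I) = 3, so dim ker(A − (-1)·I) = n − 3 = 1
  rank(A − (6)·I) = 2, so dim ker(A − (6)·I) = n − 2 = 2

Summary:
  λ = -1: algebraic multiplicity = 1, geometric multiplicity = 1
  λ = 6: algebraic multiplicity = 3, geometric multiplicity = 2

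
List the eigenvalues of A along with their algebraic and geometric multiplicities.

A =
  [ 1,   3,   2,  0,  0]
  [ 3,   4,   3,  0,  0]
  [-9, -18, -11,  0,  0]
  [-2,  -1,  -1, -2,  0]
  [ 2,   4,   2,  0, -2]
λ = -2: alg = 5, geom = 3

Step 1 — factor the characteristic polynomial to read off the algebraic multiplicities:
  χ_A(x) = (x + 2)^5

Step 2 — compute geometric multiplicities via the rank-nullity identity g(λ) = n − rank(A − λI):
  rank(A − (-2)·I) = 2, so dim ker(A − (-2)·I) = n − 2 = 3

Summary:
  λ = -2: algebraic multiplicity = 5, geometric multiplicity = 3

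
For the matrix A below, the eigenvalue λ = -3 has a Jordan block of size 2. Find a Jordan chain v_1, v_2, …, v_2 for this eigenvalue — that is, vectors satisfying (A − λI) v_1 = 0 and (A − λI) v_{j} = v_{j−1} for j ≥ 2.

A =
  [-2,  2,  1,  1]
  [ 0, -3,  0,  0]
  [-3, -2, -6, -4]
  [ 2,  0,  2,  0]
A Jordan chain for λ = -3 of length 2:
v_1 = (2, 0, -2, 0)ᵀ
v_2 = (0, 1, 0, 0)ᵀ

Let N = A − (-3)·I. We want v_2 with N^2 v_2 = 0 but N^1 v_2 ≠ 0; then v_{j-1} := N · v_j for j = 2, …, 2.

Pick v_2 = (0, 1, 0, 0)ᵀ.
Then v_1 = N · v_2 = (2, 0, -2, 0)ᵀ.

Sanity check: (A − (-3)·I) v_1 = (0, 0, 0, 0)ᵀ = 0. ✓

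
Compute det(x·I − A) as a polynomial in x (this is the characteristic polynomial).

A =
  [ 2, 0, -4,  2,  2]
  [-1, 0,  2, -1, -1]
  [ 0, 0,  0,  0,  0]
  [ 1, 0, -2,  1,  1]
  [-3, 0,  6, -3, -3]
x^5

Expanding det(x·I − A) (e.g. by cofactor expansion or by noting that A is similar to its Jordan form J, which has the same characteristic polynomial as A) gives
  χ_A(x) = x^5
which factors as x^5. The eigenvalues (with algebraic multiplicities) are λ = 0 with multiplicity 5.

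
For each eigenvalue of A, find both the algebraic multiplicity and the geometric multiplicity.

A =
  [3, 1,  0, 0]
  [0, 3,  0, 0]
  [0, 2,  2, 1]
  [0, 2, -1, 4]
λ = 3: alg = 4, geom = 2

Step 1 — factor the characteristic polynomial to read off the algebraic multiplicities:
  χ_A(x) = (x - 3)^4

Step 2 — compute geometric multiplicities via the rank-nullity identity g(λ) = n − rank(A − λI):
  rank(A − (3)·I) = 2, so dim ker(A − (3)·I) = n − 2 = 2

Summary:
  λ = 3: algebraic multiplicity = 4, geometric multiplicity = 2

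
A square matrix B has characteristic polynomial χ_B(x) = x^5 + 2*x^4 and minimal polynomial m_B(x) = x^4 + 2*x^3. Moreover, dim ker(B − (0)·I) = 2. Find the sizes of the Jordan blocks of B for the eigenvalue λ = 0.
Block sizes for λ = 0: [3, 1]

Step 1 — from the characteristic polynomial, algebraic multiplicity of λ = 0 is 4. From dim ker(B − (0)·I) = 2, there are exactly 2 Jordan blocks for λ = 0.
Step 2 — from the minimal polynomial, the factor (x − 0)^3 tells us the largest block for λ = 0 has size 3.
Step 3 — with total size 4, 2 blocks, and largest block 3, the block sizes (in nonincreasing order) are [3, 1].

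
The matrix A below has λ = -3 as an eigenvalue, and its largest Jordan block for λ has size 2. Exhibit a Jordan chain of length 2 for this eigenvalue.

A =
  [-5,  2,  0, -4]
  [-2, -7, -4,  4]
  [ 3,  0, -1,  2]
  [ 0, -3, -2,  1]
A Jordan chain for λ = -3 of length 2:
v_1 = (-2, -2, 3, 0)ᵀ
v_2 = (1, 0, 0, 0)ᵀ

Let N = A − (-3)·I. We want v_2 with N^2 v_2 = 0 but N^1 v_2 ≠ 0; then v_{j-1} := N · v_j for j = 2, …, 2.

Pick v_2 = (1, 0, 0, 0)ᵀ.
Then v_1 = N · v_2 = (-2, -2, 3, 0)ᵀ.

Sanity check: (A − (-3)·I) v_1 = (0, 0, 0, 0)ᵀ = 0. ✓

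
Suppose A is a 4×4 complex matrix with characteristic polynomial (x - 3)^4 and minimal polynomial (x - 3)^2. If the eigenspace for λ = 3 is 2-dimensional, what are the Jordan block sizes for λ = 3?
Block sizes for λ = 3: [2, 2]

Step 1 — from the characteristic polynomial, algebraic multiplicity of λ = 3 is 4. From dim ker(A − (3)·I) = 2, there are exactly 2 Jordan blocks for λ = 3.
Step 2 — from the minimal polynomial, the factor (x − 3)^2 tells us the largest block for λ = 3 has size 2.
Step 3 — with total size 4, 2 blocks, and largest block 2, the block sizes (in nonincreasing order) are [2, 2].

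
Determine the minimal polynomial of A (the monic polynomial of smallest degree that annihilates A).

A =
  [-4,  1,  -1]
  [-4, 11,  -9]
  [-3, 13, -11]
x^3 + 4*x^2 - 3*x - 18

The characteristic polynomial is χ_A(x) = (x - 2)*(x + 3)^2, so the eigenvalues are known. The minimal polynomial is
  m_A(x) = Π_λ (x − λ)^{k_λ}
where k_λ is the size of the *largest* Jordan block for λ (equivalently, the smallest k with (A − λI)^k v = 0 for every generalised eigenvector v of λ).

  λ = -3: largest Jordan block has size 2, contributing (x + 3)^2
  λ = 2: largest Jordan block has size 1, contributing (x − 2)

So m_A(x) = (x - 2)*(x + 3)^2 = x^3 + 4*x^2 - 3*x - 18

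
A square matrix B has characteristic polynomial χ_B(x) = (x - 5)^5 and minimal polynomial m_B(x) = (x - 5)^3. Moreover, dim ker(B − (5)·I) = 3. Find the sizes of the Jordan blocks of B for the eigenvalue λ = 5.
Block sizes for λ = 5: [3, 1, 1]

Step 1 — from the characteristic polynomial, algebraic multiplicity of λ = 5 is 5. From dim ker(B − (5)·I) = 3, there are exactly 3 Jordan blocks for λ = 5.
Step 2 — from the minimal polynomial, the factor (x − 5)^3 tells us the largest block for λ = 5 has size 3.
Step 3 — with total size 5, 3 blocks, and largest block 3, the block sizes (in nonincreasing order) are [3, 1, 1].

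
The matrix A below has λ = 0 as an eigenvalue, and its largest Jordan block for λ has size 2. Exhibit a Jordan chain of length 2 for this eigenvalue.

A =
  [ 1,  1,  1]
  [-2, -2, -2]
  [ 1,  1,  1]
A Jordan chain for λ = 0 of length 2:
v_1 = (1, -2, 1)ᵀ
v_2 = (1, 0, 0)ᵀ

Let N = A − (0)·I. We want v_2 with N^2 v_2 = 0 but N^1 v_2 ≠ 0; then v_{j-1} := N · v_j for j = 2, …, 2.

Pick v_2 = (1, 0, 0)ᵀ.
Then v_1 = N · v_2 = (1, -2, 1)ᵀ.

Sanity check: (A − (0)·I) v_1 = (0, 0, 0)ᵀ = 0. ✓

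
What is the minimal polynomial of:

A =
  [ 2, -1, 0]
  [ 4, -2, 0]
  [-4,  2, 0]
x^2

The characteristic polynomial is χ_A(x) = x^3, so the eigenvalues are known. The minimal polynomial is
  m_A(x) = Π_λ (x − λ)^{k_λ}
where k_λ is the size of the *largest* Jordan block for λ (equivalently, the smallest k with (A − λI)^k v = 0 for every generalised eigenvector v of λ).

  λ = 0: largest Jordan block has size 2, contributing (x − 0)^2

So m_A(x) = x^2 = x^2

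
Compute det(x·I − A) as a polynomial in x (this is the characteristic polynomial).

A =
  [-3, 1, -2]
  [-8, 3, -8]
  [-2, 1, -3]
x^3 + 3*x^2 + 3*x + 1

Expanding det(x·I − A) (e.g. by cofactor expansion or by noting that A is similar to its Jordan form J, which has the same characteristic polynomial as A) gives
  χ_A(x) = x^3 + 3*x^2 + 3*x + 1
which factors as (x + 1)^3. The eigenvalues (with algebraic multiplicities) are λ = -1 with multiplicity 3.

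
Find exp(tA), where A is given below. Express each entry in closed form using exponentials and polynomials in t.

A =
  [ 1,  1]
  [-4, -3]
e^{tA} =
  [2*t*exp(-t) + exp(-t), t*exp(-t)]
  [-4*t*exp(-t), -2*t*exp(-t) + exp(-t)]

Strategy: write A = P · J · P⁻¹ where J is a Jordan canonical form, so e^{tA} = P · e^{tJ} · P⁻¹, and e^{tJ} can be computed block-by-block.

A has Jordan form
J =
  [-1,  1]
  [ 0, -1]
(up to reordering of blocks).

Per-block formulas:
  For a 2×2 Jordan block J_2(-1): exp(t · J_2(-1)) = e^(-1t)·(I + t·N), where N is the 2×2 nilpotent shift.

After assembling e^{tJ} and conjugating by P, we get:

e^{tA} =
  [2*t*exp(-t) + exp(-t), t*exp(-t)]
  [-4*t*exp(-t), -2*t*exp(-t) + exp(-t)]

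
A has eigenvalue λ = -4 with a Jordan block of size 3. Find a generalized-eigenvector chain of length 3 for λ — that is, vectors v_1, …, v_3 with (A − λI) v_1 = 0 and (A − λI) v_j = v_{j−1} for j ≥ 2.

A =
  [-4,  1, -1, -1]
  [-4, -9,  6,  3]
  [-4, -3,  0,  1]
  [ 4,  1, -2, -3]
A Jordan chain for λ = -4 of length 3:
v_1 = (-4, 8, 0, 8)ᵀ
v_2 = (0, -4, -4, 4)ᵀ
v_3 = (1, 0, 0, 0)ᵀ

Let N = A − (-4)·I. We want v_3 with N^3 v_3 = 0 but N^2 v_3 ≠ 0; then v_{j-1} := N · v_j for j = 3, …, 2.

Pick v_3 = (1, 0, 0, 0)ᵀ.
Then v_2 = N · v_3 = (0, -4, -4, 4)ᵀ.
Then v_1 = N · v_2 = (-4, 8, 0, 8)ᵀ.

Sanity check: (A − (-4)·I) v_1 = (0, 0, 0, 0)ᵀ = 0. ✓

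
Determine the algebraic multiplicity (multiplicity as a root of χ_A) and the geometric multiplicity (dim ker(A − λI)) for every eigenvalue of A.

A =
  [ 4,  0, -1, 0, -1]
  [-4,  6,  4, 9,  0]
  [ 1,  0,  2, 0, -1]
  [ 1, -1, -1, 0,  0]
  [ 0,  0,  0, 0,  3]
λ = 3: alg = 5, geom = 2

Step 1 — factor the characteristic polynomial to read off the algebraic multiplicities:
  χ_A(x) = (x - 3)^5

Step 2 — compute geometric multiplicities via the rank-nullity identity g(λ) = n − rank(A − λI):
  rank(A − (3)·I) = 3, so dim ker(A − (3)·I) = n − 3 = 2

Summary:
  λ = 3: algebraic multiplicity = 5, geometric multiplicity = 2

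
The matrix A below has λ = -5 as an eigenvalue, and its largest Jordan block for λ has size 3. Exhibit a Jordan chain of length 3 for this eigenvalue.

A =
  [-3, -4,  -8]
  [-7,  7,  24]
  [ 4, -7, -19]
A Jordan chain for λ = -5 of length 3:
v_1 = (0, -2, 1)ᵀ
v_2 = (2, -7, 4)ᵀ
v_3 = (1, 0, 0)ᵀ

Let N = A − (-5)·I. We want v_3 with N^3 v_3 = 0 but N^2 v_3 ≠ 0; then v_{j-1} := N · v_j for j = 3, …, 2.

Pick v_3 = (1, 0, 0)ᵀ.
Then v_2 = N · v_3 = (2, -7, 4)ᵀ.
Then v_1 = N · v_2 = (0, -2, 1)ᵀ.

Sanity check: (A − (-5)·I) v_1 = (0, 0, 0)ᵀ = 0. ✓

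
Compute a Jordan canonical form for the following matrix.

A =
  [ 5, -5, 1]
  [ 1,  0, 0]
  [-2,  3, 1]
J_3(2)

The characteristic polynomial is
  det(x·I − A) = x^3 - 6*x^2 + 12*x - 8 = (x - 2)^3

Eigenvalues and multiplicities (the geometric multiplicity of λ is n − rank(A − λI), which equals the number of Jordan blocks for λ):
  λ = 2: algebraic multiplicity = 3, geometric multiplicity = 1

Determining the block sizes for each eigenvalue:
  λ = 2: one block (gm = 1), so the single block has size am = 3 → block sizes [3]

Assembling the blocks gives a Jordan form
J =
  [2, 1, 0]
  [0, 2, 1]
  [0, 0, 2]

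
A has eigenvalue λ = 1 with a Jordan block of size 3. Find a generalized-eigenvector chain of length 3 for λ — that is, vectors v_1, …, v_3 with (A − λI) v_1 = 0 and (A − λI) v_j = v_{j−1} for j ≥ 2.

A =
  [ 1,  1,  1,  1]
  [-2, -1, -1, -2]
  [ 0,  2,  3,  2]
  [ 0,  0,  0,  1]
A Jordan chain for λ = 1 of length 3:
v_1 = (-2, 4, -4, 0)ᵀ
v_2 = (0, -2, 0, 0)ᵀ
v_3 = (1, 0, 0, 0)ᵀ

Let N = A − (1)·I. We want v_3 with N^3 v_3 = 0 but N^2 v_3 ≠ 0; then v_{j-1} := N · v_j for j = 3, …, 2.

Pick v_3 = (1, 0, 0, 0)ᵀ.
Then v_2 = N · v_3 = (0, -2, 0, 0)ᵀ.
Then v_1 = N · v_2 = (-2, 4, -4, 0)ᵀ.

Sanity check: (A − (1)·I) v_1 = (0, 0, 0, 0)ᵀ = 0. ✓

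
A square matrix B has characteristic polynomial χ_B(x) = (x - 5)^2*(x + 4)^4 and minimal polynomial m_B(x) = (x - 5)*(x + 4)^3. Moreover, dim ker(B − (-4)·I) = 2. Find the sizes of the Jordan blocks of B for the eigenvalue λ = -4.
Block sizes for λ = -4: [3, 1]

Step 1 — from the characteristic polynomial, algebraic multiplicity of λ = -4 is 4. From dim ker(B − (-4)·I) = 2, there are exactly 2 Jordan blocks for λ = -4.
Step 2 — from the minimal polynomial, the factor (x + 4)^3 tells us the largest block for λ = -4 has size 3.
Step 3 — with total size 4, 2 blocks, and largest block 3, the block sizes (in nonincreasing order) are [3, 1].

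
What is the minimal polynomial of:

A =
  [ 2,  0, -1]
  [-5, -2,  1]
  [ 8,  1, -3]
x^3 + 3*x^2 + 3*x + 1

The characteristic polynomial is χ_A(x) = (x + 1)^3, so the eigenvalues are known. The minimal polynomial is
  m_A(x) = Π_λ (x − λ)^{k_λ}
where k_λ is the size of the *largest* Jordan block for λ (equivalently, the smallest k with (A − λI)^k v = 0 for every generalised eigenvector v of λ).

  λ = -1: largest Jordan block has size 3, contributing (x + 1)^3

So m_A(x) = (x + 1)^3 = x^3 + 3*x^2 + 3*x + 1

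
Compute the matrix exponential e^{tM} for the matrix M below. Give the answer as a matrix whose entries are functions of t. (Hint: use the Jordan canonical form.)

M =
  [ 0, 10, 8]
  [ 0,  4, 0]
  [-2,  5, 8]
e^{tM} =
  [-4*t*exp(4*t) + exp(4*t), 10*t*exp(4*t), 8*t*exp(4*t)]
  [0, exp(4*t), 0]
  [-2*t*exp(4*t), 5*t*exp(4*t), 4*t*exp(4*t) + exp(4*t)]

Strategy: write M = P · J · P⁻¹ where J is a Jordan canonical form, so e^{tM} = P · e^{tJ} · P⁻¹, and e^{tJ} can be computed block-by-block.

M has Jordan form
J =
  [4, 1, 0]
  [0, 4, 0]
  [0, 0, 4]
(up to reordering of blocks).

Per-block formulas:
  For a 2×2 Jordan block J_2(4): exp(t · J_2(4)) = e^(4t)·(I + t·N), where N is the 2×2 nilpotent shift.
  For a 1×1 block at λ = 4: exp(t · [4]) = [e^(4t)].

After assembling e^{tJ} and conjugating by P, we get:

e^{tM} =
  [-4*t*exp(4*t) + exp(4*t), 10*t*exp(4*t), 8*t*exp(4*t)]
  [0, exp(4*t), 0]
  [-2*t*exp(4*t), 5*t*exp(4*t), 4*t*exp(4*t) + exp(4*t)]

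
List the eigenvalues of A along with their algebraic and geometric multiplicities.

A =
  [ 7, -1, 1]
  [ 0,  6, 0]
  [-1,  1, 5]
λ = 6: alg = 3, geom = 2

Step 1 — factor the characteristic polynomial to read off the algebraic multiplicities:
  χ_A(x) = (x - 6)^3

Step 2 — compute geometric multiplicities via the rank-nullity identity g(λ) = n − rank(A − λI):
  rank(A − (6)·I) = 1, so dim ker(A − (6)·I) = n − 1 = 2

Summary:
  λ = 6: algebraic multiplicity = 3, geometric multiplicity = 2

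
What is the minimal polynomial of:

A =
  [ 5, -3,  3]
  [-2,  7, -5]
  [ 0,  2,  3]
x^3 - 15*x^2 + 75*x - 125

The characteristic polynomial is χ_A(x) = (x - 5)^3, so the eigenvalues are known. The minimal polynomial is
  m_A(x) = Π_λ (x − λ)^{k_λ}
where k_λ is the size of the *largest* Jordan block for λ (equivalently, the smallest k with (A − λI)^k v = 0 for every generalised eigenvector v of λ).

  λ = 5: largest Jordan block has size 3, contributing (x − 5)^3

So m_A(x) = (x - 5)^3 = x^3 - 15*x^2 + 75*x - 125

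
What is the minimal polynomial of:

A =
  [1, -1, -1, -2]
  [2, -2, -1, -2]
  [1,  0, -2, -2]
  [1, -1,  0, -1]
x^3 + 3*x^2 + 3*x + 1

The characteristic polynomial is χ_A(x) = (x + 1)^4, so the eigenvalues are known. The minimal polynomial is
  m_A(x) = Π_λ (x − λ)^{k_λ}
where k_λ is the size of the *largest* Jordan block for λ (equivalently, the smallest k with (A − λI)^k v = 0 for every generalised eigenvector v of λ).

  λ = -1: largest Jordan block has size 3, contributing (x + 1)^3

So m_A(x) = (x + 1)^3 = x^3 + 3*x^2 + 3*x + 1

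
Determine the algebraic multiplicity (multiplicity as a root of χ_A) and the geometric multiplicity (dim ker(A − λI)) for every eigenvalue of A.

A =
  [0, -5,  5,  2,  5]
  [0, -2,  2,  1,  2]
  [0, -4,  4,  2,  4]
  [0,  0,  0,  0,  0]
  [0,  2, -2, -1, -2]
λ = 0: alg = 5, geom = 3

Step 1 — factor the characteristic polynomial to read off the algebraic multiplicities:
  χ_A(x) = x^5

Step 2 — compute geometric multiplicities via the rank-nullity identity g(λ) = n − rank(A − λI):
  rank(A − (0)·I) = 2, so dim ker(A − (0)·I) = n − 2 = 3

Summary:
  λ = 0: algebraic multiplicity = 5, geometric multiplicity = 3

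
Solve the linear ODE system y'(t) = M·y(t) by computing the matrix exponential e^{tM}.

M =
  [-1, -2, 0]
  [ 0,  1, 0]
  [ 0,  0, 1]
e^{tM} =
  [exp(-t), -exp(t) + exp(-t), 0]
  [0, exp(t), 0]
  [0, 0, exp(t)]

Strategy: write M = P · J · P⁻¹ where J is a Jordan canonical form, so e^{tM} = P · e^{tJ} · P⁻¹, and e^{tJ} can be computed block-by-block.

M has Jordan form
J =
  [-1, 0, 0]
  [ 0, 1, 0]
  [ 0, 0, 1]
(up to reordering of blocks).

Per-block formulas:
  For a 1×1 block at λ = -1: exp(t · [-1]) = [e^(-1t)].
  For a 1×1 block at λ = 1: exp(t · [1]) = [e^(1t)].

After assembling e^{tJ} and conjugating by P, we get:

e^{tM} =
  [exp(-t), -exp(t) + exp(-t), 0]
  [0, exp(t), 0]
  [0, 0, exp(t)]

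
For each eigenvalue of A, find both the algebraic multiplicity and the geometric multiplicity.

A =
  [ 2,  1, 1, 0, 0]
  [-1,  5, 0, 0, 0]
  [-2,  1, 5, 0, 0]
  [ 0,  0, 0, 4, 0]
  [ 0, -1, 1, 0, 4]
λ = 4: alg = 5, geom = 3

Step 1 — factor the characteristic polynomial to read off the algebraic multiplicities:
  χ_A(x) = (x - 4)^5

Step 2 — compute geometric multiplicities via the rank-nullity identity g(λ) = n − rank(A − λI):
  rank(A − (4)·I) = 2, so dim ker(A − (4)·I) = n − 2 = 3

Summary:
  λ = 4: algebraic multiplicity = 5, geometric multiplicity = 3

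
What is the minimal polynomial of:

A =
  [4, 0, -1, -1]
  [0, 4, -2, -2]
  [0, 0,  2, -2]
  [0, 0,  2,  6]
x^2 - 8*x + 16

The characteristic polynomial is χ_A(x) = (x - 4)^4, so the eigenvalues are known. The minimal polynomial is
  m_A(x) = Π_λ (x − λ)^{k_λ}
where k_λ is the size of the *largest* Jordan block for λ (equivalently, the smallest k with (A − λI)^k v = 0 for every generalised eigenvector v of λ).

  λ = 4: largest Jordan block has size 2, contributing (x − 4)^2

So m_A(x) = (x - 4)^2 = x^2 - 8*x + 16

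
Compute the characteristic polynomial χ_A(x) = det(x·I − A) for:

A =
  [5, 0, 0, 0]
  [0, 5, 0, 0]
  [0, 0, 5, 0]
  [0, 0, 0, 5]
x^4 - 20*x^3 + 150*x^2 - 500*x + 625

Expanding det(x·I − A) (e.g. by cofactor expansion or by noting that A is similar to its Jordan form J, which has the same characteristic polynomial as A) gives
  χ_A(x) = x^4 - 20*x^3 + 150*x^2 - 500*x + 625
which factors as (x - 5)^4. The eigenvalues (with algebraic multiplicities) are λ = 5 with multiplicity 4.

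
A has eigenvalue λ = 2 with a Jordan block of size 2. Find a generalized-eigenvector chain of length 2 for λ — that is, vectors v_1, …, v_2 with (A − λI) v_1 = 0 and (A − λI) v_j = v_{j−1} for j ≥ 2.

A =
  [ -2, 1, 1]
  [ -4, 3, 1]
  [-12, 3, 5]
A Jordan chain for λ = 2 of length 2:
v_1 = (-4, -4, -12)ᵀ
v_2 = (1, 0, 0)ᵀ

Let N = A − (2)·I. We want v_2 with N^2 v_2 = 0 but N^1 v_2 ≠ 0; then v_{j-1} := N · v_j for j = 2, …, 2.

Pick v_2 = (1, 0, 0)ᵀ.
Then v_1 = N · v_2 = (-4, -4, -12)ᵀ.

Sanity check: (A − (2)·I) v_1 = (0, 0, 0)ᵀ = 0. ✓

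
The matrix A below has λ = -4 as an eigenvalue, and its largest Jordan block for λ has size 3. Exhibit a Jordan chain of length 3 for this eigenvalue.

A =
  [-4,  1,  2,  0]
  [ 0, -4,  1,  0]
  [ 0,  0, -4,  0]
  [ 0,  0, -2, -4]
A Jordan chain for λ = -4 of length 3:
v_1 = (1, 0, 0, 0)ᵀ
v_2 = (2, 1, 0, -2)ᵀ
v_3 = (0, 0, 1, 0)ᵀ

Let N = A − (-4)·I. We want v_3 with N^3 v_3 = 0 but N^2 v_3 ≠ 0; then v_{j-1} := N · v_j for j = 3, …, 2.

Pick v_3 = (0, 0, 1, 0)ᵀ.
Then v_2 = N · v_3 = (2, 1, 0, -2)ᵀ.
Then v_1 = N · v_2 = (1, 0, 0, 0)ᵀ.

Sanity check: (A − (-4)·I) v_1 = (0, 0, 0, 0)ᵀ = 0. ✓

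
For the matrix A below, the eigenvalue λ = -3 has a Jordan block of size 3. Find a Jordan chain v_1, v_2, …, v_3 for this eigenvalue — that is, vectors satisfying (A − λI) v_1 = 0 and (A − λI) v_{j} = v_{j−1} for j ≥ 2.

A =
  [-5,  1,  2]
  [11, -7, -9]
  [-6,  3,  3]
A Jordan chain for λ = -3 of length 3:
v_1 = (3, -12, 9)ᵀ
v_2 = (-2, 11, -6)ᵀ
v_3 = (1, 0, 0)ᵀ

Let N = A − (-3)·I. We want v_3 with N^3 v_3 = 0 but N^2 v_3 ≠ 0; then v_{j-1} := N · v_j for j = 3, …, 2.

Pick v_3 = (1, 0, 0)ᵀ.
Then v_2 = N · v_3 = (-2, 11, -6)ᵀ.
Then v_1 = N · v_2 = (3, -12, 9)ᵀ.

Sanity check: (A − (-3)·I) v_1 = (0, 0, 0)ᵀ = 0. ✓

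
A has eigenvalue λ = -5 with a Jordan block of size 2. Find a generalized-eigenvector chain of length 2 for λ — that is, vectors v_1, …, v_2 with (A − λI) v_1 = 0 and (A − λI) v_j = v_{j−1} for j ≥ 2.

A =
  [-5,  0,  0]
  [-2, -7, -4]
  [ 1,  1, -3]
A Jordan chain for λ = -5 of length 2:
v_1 = (0, -2, 1)ᵀ
v_2 = (1, 0, 0)ᵀ

Let N = A − (-5)·I. We want v_2 with N^2 v_2 = 0 but N^1 v_2 ≠ 0; then v_{j-1} := N · v_j for j = 2, …, 2.

Pick v_2 = (1, 0, 0)ᵀ.
Then v_1 = N · v_2 = (0, -2, 1)ᵀ.

Sanity check: (A − (-5)·I) v_1 = (0, 0, 0)ᵀ = 0. ✓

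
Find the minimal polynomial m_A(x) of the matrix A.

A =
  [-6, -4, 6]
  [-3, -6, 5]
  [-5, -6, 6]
x^3 + 6*x^2 + 12*x + 8

The characteristic polynomial is χ_A(x) = (x + 2)^3, so the eigenvalues are known. The minimal polynomial is
  m_A(x) = Π_λ (x − λ)^{k_λ}
where k_λ is the size of the *largest* Jordan block for λ (equivalently, the smallest k with (A − λI)^k v = 0 for every generalised eigenvector v of λ).

  λ = -2: largest Jordan block has size 3, contributing (x + 2)^3

So m_A(x) = (x + 2)^3 = x^3 + 6*x^2 + 12*x + 8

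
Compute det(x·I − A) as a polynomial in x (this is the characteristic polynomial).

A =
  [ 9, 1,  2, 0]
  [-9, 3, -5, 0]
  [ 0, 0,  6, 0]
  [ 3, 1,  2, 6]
x^4 - 24*x^3 + 216*x^2 - 864*x + 1296

Expanding det(x·I − A) (e.g. by cofactor expansion or by noting that A is similar to its Jordan form J, which has the same characteristic polynomial as A) gives
  χ_A(x) = x^4 - 24*x^3 + 216*x^2 - 864*x + 1296
which factors as (x - 6)^4. The eigenvalues (with algebraic multiplicities) are λ = 6 with multiplicity 4.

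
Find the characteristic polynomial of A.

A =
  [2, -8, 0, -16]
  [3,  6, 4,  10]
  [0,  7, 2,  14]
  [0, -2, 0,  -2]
x^4 - 8*x^3 + 24*x^2 - 32*x + 16

Expanding det(x·I − A) (e.g. by cofactor expansion or by noting that A is similar to its Jordan form J, which has the same characteristic polynomial as A) gives
  χ_A(x) = x^4 - 8*x^3 + 24*x^2 - 32*x + 16
which factors as (x - 2)^4. The eigenvalues (with algebraic multiplicities) are λ = 2 with multiplicity 4.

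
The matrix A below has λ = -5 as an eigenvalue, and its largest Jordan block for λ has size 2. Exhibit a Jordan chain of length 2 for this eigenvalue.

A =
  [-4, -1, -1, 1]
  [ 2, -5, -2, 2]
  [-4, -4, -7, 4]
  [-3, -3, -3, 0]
A Jordan chain for λ = -5 of length 2:
v_1 = (-1, 0, -4, -3)ᵀ
v_2 = (0, 1, 0, 0)ᵀ

Let N = A − (-5)·I. We want v_2 with N^2 v_2 = 0 but N^1 v_2 ≠ 0; then v_{j-1} := N · v_j for j = 2, …, 2.

Pick v_2 = (0, 1, 0, 0)ᵀ.
Then v_1 = N · v_2 = (-1, 0, -4, -3)ᵀ.

Sanity check: (A − (-5)·I) v_1 = (0, 0, 0, 0)ᵀ = 0. ✓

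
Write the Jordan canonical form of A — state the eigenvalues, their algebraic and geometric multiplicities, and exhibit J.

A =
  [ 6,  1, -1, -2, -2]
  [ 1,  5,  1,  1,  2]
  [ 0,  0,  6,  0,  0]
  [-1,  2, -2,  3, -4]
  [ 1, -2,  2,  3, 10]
J_3(6) ⊕ J_1(6) ⊕ J_1(6)

The characteristic polynomial is
  det(x·I − A) = x^5 - 30*x^4 + 360*x^3 - 2160*x^2 + 6480*x - 7776 = (x - 6)^5

Eigenvalues and multiplicities (the geometric multiplicity of λ is n − rank(A − λI), which equals the number of Jordan blocks for λ):
  λ = 6: algebraic multiplicity = 5, geometric multiplicity = 3

Determining the block sizes for each eigenvalue:
  λ = 6: with am = 5 and gm = 3, the partition is not yet determined (e.g. several partitions of 5 into 3 parts exist). Let N = A − (6)·I. Computing rank(N^1) = 2, rank(N^2) = 1, rank(N^3) = 0; the number of blocks of size ≥ j is rank(N^{j−1}) − rank(N^j), giving [3, 1, 1]. So we have 1 block(s) of size 3, 2 block(s) of size 1 → block sizes [3, 1, 1]

Assembling the blocks gives a Jordan form
J =
  [6, 1, 0, 0, 0]
  [0, 6, 1, 0, 0]
  [0, 0, 6, 0, 0]
  [0, 0, 0, 6, 0]
  [0, 0, 0, 0, 6]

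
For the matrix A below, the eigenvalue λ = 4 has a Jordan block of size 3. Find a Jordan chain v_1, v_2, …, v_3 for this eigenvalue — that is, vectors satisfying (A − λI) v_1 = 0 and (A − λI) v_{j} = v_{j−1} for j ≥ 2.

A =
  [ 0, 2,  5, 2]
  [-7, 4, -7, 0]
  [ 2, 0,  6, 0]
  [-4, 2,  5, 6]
A Jordan chain for λ = 4 of length 3:
v_1 = (4, 14, -4, 4)ᵀ
v_2 = (-4, -7, 2, -4)ᵀ
v_3 = (1, 0, 0, 0)ᵀ

Let N = A − (4)·I. We want v_3 with N^3 v_3 = 0 but N^2 v_3 ≠ 0; then v_{j-1} := N · v_j for j = 3, …, 2.

Pick v_3 = (1, 0, 0, 0)ᵀ.
Then v_2 = N · v_3 = (-4, -7, 2, -4)ᵀ.
Then v_1 = N · v_2 = (4, 14, -4, 4)ᵀ.

Sanity check: (A − (4)·I) v_1 = (0, 0, 0, 0)ᵀ = 0. ✓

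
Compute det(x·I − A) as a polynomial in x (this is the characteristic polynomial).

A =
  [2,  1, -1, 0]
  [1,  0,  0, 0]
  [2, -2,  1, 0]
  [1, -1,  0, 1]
x^4 - 4*x^3 + 6*x^2 - 4*x + 1

Expanding det(x·I − A) (e.g. by cofactor expansion or by noting that A is similar to its Jordan form J, which has the same characteristic polynomial as A) gives
  χ_A(x) = x^4 - 4*x^3 + 6*x^2 - 4*x + 1
which factors as (x - 1)^4. The eigenvalues (with algebraic multiplicities) are λ = 1 with multiplicity 4.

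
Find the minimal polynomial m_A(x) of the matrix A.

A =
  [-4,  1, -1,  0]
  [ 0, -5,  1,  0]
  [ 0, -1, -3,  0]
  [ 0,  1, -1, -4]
x^2 + 8*x + 16

The characteristic polynomial is χ_A(x) = (x + 4)^4, so the eigenvalues are known. The minimal polynomial is
  m_A(x) = Π_λ (x − λ)^{k_λ}
where k_λ is the size of the *largest* Jordan block for λ (equivalently, the smallest k with (A − λI)^k v = 0 for every generalised eigenvector v of λ).

  λ = -4: largest Jordan block has size 2, contributing (x + 4)^2

So m_A(x) = (x + 4)^2 = x^2 + 8*x + 16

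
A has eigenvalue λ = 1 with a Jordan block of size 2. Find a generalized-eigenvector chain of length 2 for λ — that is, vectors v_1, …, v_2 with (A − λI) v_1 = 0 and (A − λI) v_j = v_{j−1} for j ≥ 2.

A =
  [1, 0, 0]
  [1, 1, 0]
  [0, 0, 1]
A Jordan chain for λ = 1 of length 2:
v_1 = (0, 1, 0)ᵀ
v_2 = (1, 0, 0)ᵀ

Let N = A − (1)·I. We want v_2 with N^2 v_2 = 0 but N^1 v_2 ≠ 0; then v_{j-1} := N · v_j for j = 2, …, 2.

Pick v_2 = (1, 0, 0)ᵀ.
Then v_1 = N · v_2 = (0, 1, 0)ᵀ.

Sanity check: (A − (1)·I) v_1 = (0, 0, 0)ᵀ = 0. ✓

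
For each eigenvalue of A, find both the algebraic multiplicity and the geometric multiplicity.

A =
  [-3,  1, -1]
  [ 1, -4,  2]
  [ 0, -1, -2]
λ = -3: alg = 3, geom = 1

Step 1 — factor the characteristic polynomial to read off the algebraic multiplicities:
  χ_A(x) = (x + 3)^3

Step 2 — compute geometric multiplicities via the rank-nullity identity g(λ) = n − rank(A − λI):
  rank(A − (-3)·I) = 2, so dim ker(A − (-3)·I) = n − 2 = 1

Summary:
  λ = -3: algebraic multiplicity = 3, geometric multiplicity = 1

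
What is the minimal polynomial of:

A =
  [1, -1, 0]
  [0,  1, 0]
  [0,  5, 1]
x^2 - 2*x + 1

The characteristic polynomial is χ_A(x) = (x - 1)^3, so the eigenvalues are known. The minimal polynomial is
  m_A(x) = Π_λ (x − λ)^{k_λ}
where k_λ is the size of the *largest* Jordan block for λ (equivalently, the smallest k with (A − λI)^k v = 0 for every generalised eigenvector v of λ).

  λ = 1: largest Jordan block has size 2, contributing (x − 1)^2

So m_A(x) = (x - 1)^2 = x^2 - 2*x + 1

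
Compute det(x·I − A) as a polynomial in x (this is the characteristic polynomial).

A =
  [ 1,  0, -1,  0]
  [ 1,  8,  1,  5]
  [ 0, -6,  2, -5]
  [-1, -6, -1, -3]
x^4 - 8*x^3 + 24*x^2 - 32*x + 16

Expanding det(x·I − A) (e.g. by cofactor expansion or by noting that A is similar to its Jordan form J, which has the same characteristic polynomial as A) gives
  χ_A(x) = x^4 - 8*x^3 + 24*x^2 - 32*x + 16
which factors as (x - 2)^4. The eigenvalues (with algebraic multiplicities) are λ = 2 with multiplicity 4.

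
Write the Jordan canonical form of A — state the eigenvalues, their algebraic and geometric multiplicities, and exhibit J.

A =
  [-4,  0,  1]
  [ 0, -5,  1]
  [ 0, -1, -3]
J_3(-4)

The characteristic polynomial is
  det(x·I − A) = x^3 + 12*x^2 + 48*x + 64 = (x + 4)^3

Eigenvalues and multiplicities (the geometric multiplicity of λ is n − rank(A − λI), which equals the number of Jordan blocks for λ):
  λ = -4: algebraic multiplicity = 3, geometric multiplicity = 1

Determining the block sizes for each eigenvalue:
  λ = -4: one block (gm = 1), so the single block has size am = 3 → block sizes [3]

Assembling the blocks gives a Jordan form
J =
  [-4,  1,  0]
  [ 0, -4,  1]
  [ 0,  0, -4]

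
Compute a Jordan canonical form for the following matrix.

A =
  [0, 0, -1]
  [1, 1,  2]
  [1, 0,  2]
J_3(1)

The characteristic polynomial is
  det(x·I − A) = x^3 - 3*x^2 + 3*x - 1 = (x - 1)^3

Eigenvalues and multiplicities (the geometric multiplicity of λ is n − rank(A − λI), which equals the number of Jordan blocks for λ):
  λ = 1: algebraic multiplicity = 3, geometric multiplicity = 1

Determining the block sizes for each eigenvalue:
  λ = 1: one block (gm = 1), so the single block has size am = 3 → block sizes [3]

Assembling the blocks gives a Jordan form
J =
  [1, 1, 0]
  [0, 1, 1]
  [0, 0, 1]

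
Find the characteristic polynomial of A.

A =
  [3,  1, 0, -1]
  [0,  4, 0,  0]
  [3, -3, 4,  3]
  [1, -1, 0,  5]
x^4 - 16*x^3 + 96*x^2 - 256*x + 256

Expanding det(x·I − A) (e.g. by cofactor expansion or by noting that A is similar to its Jordan form J, which has the same characteristic polynomial as A) gives
  χ_A(x) = x^4 - 16*x^3 + 96*x^2 - 256*x + 256
which factors as (x - 4)^4. The eigenvalues (with algebraic multiplicities) are λ = 4 with multiplicity 4.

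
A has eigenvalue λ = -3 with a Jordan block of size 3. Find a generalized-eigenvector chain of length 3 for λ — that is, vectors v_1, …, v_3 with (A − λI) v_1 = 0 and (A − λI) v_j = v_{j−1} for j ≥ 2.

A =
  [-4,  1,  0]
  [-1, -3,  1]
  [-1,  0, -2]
A Jordan chain for λ = -3 of length 3:
v_1 = (-1, -1, -1)ᵀ
v_2 = (1, 0, 0)ᵀ
v_3 = (0, 1, 0)ᵀ

Let N = A − (-3)·I. We want v_3 with N^3 v_3 = 0 but N^2 v_3 ≠ 0; then v_{j-1} := N · v_j for j = 3, …, 2.

Pick v_3 = (0, 1, 0)ᵀ.
Then v_2 = N · v_3 = (1, 0, 0)ᵀ.
Then v_1 = N · v_2 = (-1, -1, -1)ᵀ.

Sanity check: (A − (-3)·I) v_1 = (0, 0, 0)ᵀ = 0. ✓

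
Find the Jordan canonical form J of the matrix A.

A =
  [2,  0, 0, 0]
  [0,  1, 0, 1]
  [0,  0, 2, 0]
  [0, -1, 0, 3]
J_2(2) ⊕ J_1(2) ⊕ J_1(2)

The characteristic polynomial is
  det(x·I − A) = x^4 - 8*x^3 + 24*x^2 - 32*x + 16 = (x - 2)^4

Eigenvalues and multiplicities (the geometric multiplicity of λ is n − rank(A − λI), which equals the number of Jordan blocks for λ):
  λ = 2: algebraic multiplicity = 4, geometric multiplicity = 3

Determining the block sizes for each eigenvalue:
  λ = 2: 3 blocks summing to 4 forces exactly one block of size 2 and the rest size 1 → block sizes [2, 1, 1]

Assembling the blocks gives a Jordan form
J =
  [2, 1, 0, 0]
  [0, 2, 0, 0]
  [0, 0, 2, 0]
  [0, 0, 0, 2]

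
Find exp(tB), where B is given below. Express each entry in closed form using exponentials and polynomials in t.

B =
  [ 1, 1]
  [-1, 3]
e^{tB} =
  [-t*exp(2*t) + exp(2*t), t*exp(2*t)]
  [-t*exp(2*t), t*exp(2*t) + exp(2*t)]

Strategy: write B = P · J · P⁻¹ where J is a Jordan canonical form, so e^{tB} = P · e^{tJ} · P⁻¹, and e^{tJ} can be computed block-by-block.

B has Jordan form
J =
  [2, 1]
  [0, 2]
(up to reordering of blocks).

Per-block formulas:
  For a 2×2 Jordan block J_2(2): exp(t · J_2(2)) = e^(2t)·(I + t·N), where N is the 2×2 nilpotent shift.

After assembling e^{tJ} and conjugating by P, we get:

e^{tB} =
  [-t*exp(2*t) + exp(2*t), t*exp(2*t)]
  [-t*exp(2*t), t*exp(2*t) + exp(2*t)]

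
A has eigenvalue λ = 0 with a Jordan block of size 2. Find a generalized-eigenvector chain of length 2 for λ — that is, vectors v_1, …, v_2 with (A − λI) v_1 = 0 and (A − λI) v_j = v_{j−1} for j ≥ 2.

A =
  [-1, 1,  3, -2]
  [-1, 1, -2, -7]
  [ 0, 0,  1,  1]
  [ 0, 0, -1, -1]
A Jordan chain for λ = 0 of length 2:
v_1 = (-1, -1, 0, 0)ᵀ
v_2 = (1, 0, 0, 0)ᵀ

Let N = A − (0)·I. We want v_2 with N^2 v_2 = 0 but N^1 v_2 ≠ 0; then v_{j-1} := N · v_j for j = 2, …, 2.

Pick v_2 = (1, 0, 0, 0)ᵀ.
Then v_1 = N · v_2 = (-1, -1, 0, 0)ᵀ.

Sanity check: (A − (0)·I) v_1 = (0, 0, 0, 0)ᵀ = 0. ✓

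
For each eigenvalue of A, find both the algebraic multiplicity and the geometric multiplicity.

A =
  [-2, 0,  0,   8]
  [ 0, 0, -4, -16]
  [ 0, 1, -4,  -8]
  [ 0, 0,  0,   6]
λ = -2: alg = 3, geom = 2; λ = 6: alg = 1, geom = 1

Step 1 — factor the characteristic polynomial to read off the algebraic multiplicities:
  χ_A(x) = (x - 6)*(x + 2)^3

Step 2 — compute geometric multiplicities via the rank-nullity identity g(λ) = n − rank(A − λI):
  rank(A − (-2)·I) = 2, so dim ker(A − (-2)·I) = n − 2 = 2
  rank(A − (6)·I) = 3, so dim ker(A − (6)·I) = n − 3 = 1

Summary:
  λ = -2: algebraic multiplicity = 3, geometric multiplicity = 2
  λ = 6: algebraic multiplicity = 1, geometric multiplicity = 1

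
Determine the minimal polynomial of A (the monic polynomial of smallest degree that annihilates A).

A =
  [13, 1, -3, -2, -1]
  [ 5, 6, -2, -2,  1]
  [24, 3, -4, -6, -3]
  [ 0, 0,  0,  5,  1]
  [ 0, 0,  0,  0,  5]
x^3 - 15*x^2 + 75*x - 125

The characteristic polynomial is χ_A(x) = (x - 5)^5, so the eigenvalues are known. The minimal polynomial is
  m_A(x) = Π_λ (x − λ)^{k_λ}
where k_λ is the size of the *largest* Jordan block for λ (equivalently, the smallest k with (A − λI)^k v = 0 for every generalised eigenvector v of λ).

  λ = 5: largest Jordan block has size 3, contributing (x − 5)^3

So m_A(x) = (x - 5)^3 = x^3 - 15*x^2 + 75*x - 125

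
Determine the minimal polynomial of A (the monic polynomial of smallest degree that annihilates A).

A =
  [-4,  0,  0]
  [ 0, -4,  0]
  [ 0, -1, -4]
x^2 + 8*x + 16

The characteristic polynomial is χ_A(x) = (x + 4)^3, so the eigenvalues are known. The minimal polynomial is
  m_A(x) = Π_λ (x − λ)^{k_λ}
where k_λ is the size of the *largest* Jordan block for λ (equivalently, the smallest k with (A − λI)^k v = 0 for every generalised eigenvector v of λ).

  λ = -4: largest Jordan block has size 2, contributing (x + 4)^2

So m_A(x) = (x + 4)^2 = x^2 + 8*x + 16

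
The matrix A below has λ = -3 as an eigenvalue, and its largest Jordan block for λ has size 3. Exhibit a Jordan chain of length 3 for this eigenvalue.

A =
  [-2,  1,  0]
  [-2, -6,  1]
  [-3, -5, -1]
A Jordan chain for λ = -3 of length 3:
v_1 = (-1, 1, 1)ᵀ
v_2 = (1, -2, -3)ᵀ
v_3 = (1, 0, 0)ᵀ

Let N = A − (-3)·I. We want v_3 with N^3 v_3 = 0 but N^2 v_3 ≠ 0; then v_{j-1} := N · v_j for j = 3, …, 2.

Pick v_3 = (1, 0, 0)ᵀ.
Then v_2 = N · v_3 = (1, -2, -3)ᵀ.
Then v_1 = N · v_2 = (-1, 1, 1)ᵀ.

Sanity check: (A − (-3)·I) v_1 = (0, 0, 0)ᵀ = 0. ✓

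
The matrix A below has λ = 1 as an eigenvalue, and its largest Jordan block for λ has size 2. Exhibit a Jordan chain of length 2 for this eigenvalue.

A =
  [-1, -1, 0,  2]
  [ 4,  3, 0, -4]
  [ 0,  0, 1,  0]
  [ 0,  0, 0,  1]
A Jordan chain for λ = 1 of length 2:
v_1 = (-2, 4, 0, 0)ᵀ
v_2 = (1, 0, 0, 0)ᵀ

Let N = A − (1)·I. We want v_2 with N^2 v_2 = 0 but N^1 v_2 ≠ 0; then v_{j-1} := N · v_j for j = 2, …, 2.

Pick v_2 = (1, 0, 0, 0)ᵀ.
Then v_1 = N · v_2 = (-2, 4, 0, 0)ᵀ.

Sanity check: (A − (1)·I) v_1 = (0, 0, 0, 0)ᵀ = 0. ✓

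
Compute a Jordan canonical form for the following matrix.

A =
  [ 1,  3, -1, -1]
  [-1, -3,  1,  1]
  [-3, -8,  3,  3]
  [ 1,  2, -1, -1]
J_3(0) ⊕ J_1(0)

The characteristic polynomial is
  det(x·I − A) = x^4

Eigenvalues and multiplicities (the geometric multiplicity of λ is n − rank(A − λI), which equals the number of Jordan blocks for λ):
  λ = 0: algebraic multiplicity = 4, geometric multiplicity = 2

Determining the block sizes for each eigenvalue:
  λ = 0: with am = 4 and gm = 2, the partition is not yet determined (e.g. several partitions of 4 into 2 parts exist). Let N = A − (0)·I. Computing rank(N^1) = 2, rank(N^2) = 1, rank(N^3) = 0; the number of blocks of size ≥ j is rank(N^{j−1}) − rank(N^j), giving [2, 1, 1]. So we have 1 block(s) of size 3, 1 block(s) of size 1 → block sizes [3, 1]

Assembling the blocks gives a Jordan form
J =
  [0, 1, 0, 0]
  [0, 0, 1, 0]
  [0, 0, 0, 0]
  [0, 0, 0, 0]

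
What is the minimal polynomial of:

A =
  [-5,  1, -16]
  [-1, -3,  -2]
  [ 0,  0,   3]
x^3 + 5*x^2 - 8*x - 48

The characteristic polynomial is χ_A(x) = (x - 3)*(x + 4)^2, so the eigenvalues are known. The minimal polynomial is
  m_A(x) = Π_λ (x − λ)^{k_λ}
where k_λ is the size of the *largest* Jordan block for λ (equivalently, the smallest k with (A − λI)^k v = 0 for every generalised eigenvector v of λ).

  λ = -4: largest Jordan block has size 2, contributing (x + 4)^2
  λ = 3: largest Jordan block has size 1, contributing (x − 3)

So m_A(x) = (x - 3)*(x + 4)^2 = x^3 + 5*x^2 - 8*x - 48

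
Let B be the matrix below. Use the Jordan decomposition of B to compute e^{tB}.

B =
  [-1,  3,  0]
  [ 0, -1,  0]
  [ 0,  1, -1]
e^{tB} =
  [exp(-t), 3*t*exp(-t), 0]
  [0, exp(-t), 0]
  [0, t*exp(-t), exp(-t)]

Strategy: write B = P · J · P⁻¹ where J is a Jordan canonical form, so e^{tB} = P · e^{tJ} · P⁻¹, and e^{tJ} can be computed block-by-block.

B has Jordan form
J =
  [-1,  1,  0]
  [ 0, -1,  0]
  [ 0,  0, -1]
(up to reordering of blocks).

Per-block formulas:
  For a 2×2 Jordan block J_2(-1): exp(t · J_2(-1)) = e^(-1t)·(I + t·N), where N is the 2×2 nilpotent shift.
  For a 1×1 block at λ = -1: exp(t · [-1]) = [e^(-1t)].

After assembling e^{tJ} and conjugating by P, we get:

e^{tB} =
  [exp(-t), 3*t*exp(-t), 0]
  [0, exp(-t), 0]
  [0, t*exp(-t), exp(-t)]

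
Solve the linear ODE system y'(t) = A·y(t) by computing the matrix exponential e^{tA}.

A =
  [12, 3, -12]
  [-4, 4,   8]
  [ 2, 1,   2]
e^{tA} =
  [6*t*exp(6*t) + exp(6*t), 3*t*exp(6*t), -12*t*exp(6*t)]
  [-4*t*exp(6*t), -2*t*exp(6*t) + exp(6*t), 8*t*exp(6*t)]
  [2*t*exp(6*t), t*exp(6*t), -4*t*exp(6*t) + exp(6*t)]

Strategy: write A = P · J · P⁻¹ where J is a Jordan canonical form, so e^{tA} = P · e^{tJ} · P⁻¹, and e^{tJ} can be computed block-by-block.

A has Jordan form
J =
  [6, 1, 0]
  [0, 6, 0]
  [0, 0, 6]
(up to reordering of blocks).

Per-block formulas:
  For a 2×2 Jordan block J_2(6): exp(t · J_2(6)) = e^(6t)·(I + t·N), where N is the 2×2 nilpotent shift.
  For a 1×1 block at λ = 6: exp(t · [6]) = [e^(6t)].

After assembling e^{tJ} and conjugating by P, we get:

e^{tA} =
  [6*t*exp(6*t) + exp(6*t), 3*t*exp(6*t), -12*t*exp(6*t)]
  [-4*t*exp(6*t), -2*t*exp(6*t) + exp(6*t), 8*t*exp(6*t)]
  [2*t*exp(6*t), t*exp(6*t), -4*t*exp(6*t) + exp(6*t)]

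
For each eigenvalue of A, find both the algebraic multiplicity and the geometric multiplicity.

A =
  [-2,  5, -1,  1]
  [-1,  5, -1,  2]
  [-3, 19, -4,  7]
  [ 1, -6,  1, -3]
λ = -1: alg = 4, geom = 2

Step 1 — factor the characteristic polynomial to read off the algebraic multiplicities:
  χ_A(x) = (x + 1)^4

Step 2 — compute geometric multiplicities via the rank-nullity identity g(λ) = n − rank(A − λI):
  rank(A − (-1)·I) = 2, so dim ker(A − (-1)·I) = n − 2 = 2

Summary:
  λ = -1: algebraic multiplicity = 4, geometric multiplicity = 2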